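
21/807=7/269 = 0.03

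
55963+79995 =135958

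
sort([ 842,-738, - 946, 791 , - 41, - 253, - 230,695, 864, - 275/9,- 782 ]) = [ - 946, - 782, - 738, - 253, - 230, - 41, - 275/9, 695, 791,842,864]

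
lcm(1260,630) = 1260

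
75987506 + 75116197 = 151103703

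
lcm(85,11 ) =935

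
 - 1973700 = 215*( - 9180) 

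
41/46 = 41/46  =  0.89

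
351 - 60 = 291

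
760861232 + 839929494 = 1600790726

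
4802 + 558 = 5360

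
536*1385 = 742360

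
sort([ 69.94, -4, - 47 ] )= [ - 47, -4, 69.94 ]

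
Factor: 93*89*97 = 3^1*31^1*89^1*97^1 = 802869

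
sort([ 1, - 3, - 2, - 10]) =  [  -  10, - 3, - 2, 1] 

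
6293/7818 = 6293/7818= 0.80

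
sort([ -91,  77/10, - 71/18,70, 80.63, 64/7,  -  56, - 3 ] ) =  [ - 91, -56,  -  71/18, - 3 , 77/10, 64/7, 70,  80.63 ]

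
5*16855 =84275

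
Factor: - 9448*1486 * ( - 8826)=2^5*3^1* 743^1*1181^1* 1471^1 = 123914639328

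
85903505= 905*94921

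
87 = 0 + 87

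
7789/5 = 7789/5 = 1557.80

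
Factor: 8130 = 2^1*3^1*5^1*271^1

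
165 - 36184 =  - 36019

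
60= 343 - 283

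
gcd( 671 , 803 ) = 11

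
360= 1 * 360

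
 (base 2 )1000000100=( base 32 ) g4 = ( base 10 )516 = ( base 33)fl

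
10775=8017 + 2758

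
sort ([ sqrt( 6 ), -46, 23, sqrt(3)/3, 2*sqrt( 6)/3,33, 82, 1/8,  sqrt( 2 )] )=[  -  46 , 1/8,sqrt (3)/3,sqrt( 2),2*sqrt( 6 ) /3, sqrt(6 ), 23,33, 82]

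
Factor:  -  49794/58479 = -86/101  =  - 2^1*43^1*101^( - 1)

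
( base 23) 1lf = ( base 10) 1027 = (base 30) 147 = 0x403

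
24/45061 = 24/45061 = 0.00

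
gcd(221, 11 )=1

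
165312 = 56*2952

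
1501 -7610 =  - 6109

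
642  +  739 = 1381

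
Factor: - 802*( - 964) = 2^3*241^1*401^1 = 773128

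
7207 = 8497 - 1290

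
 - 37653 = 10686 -48339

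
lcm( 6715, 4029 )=20145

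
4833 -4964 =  - 131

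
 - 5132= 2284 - 7416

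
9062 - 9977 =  -915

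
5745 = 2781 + 2964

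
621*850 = 527850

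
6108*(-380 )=-2321040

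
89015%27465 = 6620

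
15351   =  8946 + 6405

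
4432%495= 472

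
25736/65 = 395+61/65 = 395.94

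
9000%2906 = 282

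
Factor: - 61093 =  - 199^1*307^1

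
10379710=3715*2794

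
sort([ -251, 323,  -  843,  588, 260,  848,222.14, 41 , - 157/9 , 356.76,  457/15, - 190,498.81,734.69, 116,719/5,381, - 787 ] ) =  [ - 843, - 787, - 251, - 190 , - 157/9, 457/15 , 41, 116,719/5,222.14,260,  323 , 356.76,381,498.81, 588, 734.69,848]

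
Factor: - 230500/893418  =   - 250/969= - 2^1*3^( - 1)*5^3*17^( - 1)*19^( - 1)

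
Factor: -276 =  - 2^2*3^1*23^1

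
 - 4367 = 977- 5344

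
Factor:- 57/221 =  - 3^1 * 13^( - 1 ) * 17^(-1)*19^1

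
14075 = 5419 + 8656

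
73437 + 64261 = 137698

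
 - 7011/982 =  - 8  +  845/982 =- 7.14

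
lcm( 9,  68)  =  612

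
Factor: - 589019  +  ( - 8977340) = -11^1*17^1*51157^1=- 9566359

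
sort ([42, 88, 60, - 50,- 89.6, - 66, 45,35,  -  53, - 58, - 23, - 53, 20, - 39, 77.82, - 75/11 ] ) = [ - 89.6 , - 66,  -  58, - 53, - 53, - 50, - 39,-23, - 75/11,20, 35, 42,45, 60,77.82, 88]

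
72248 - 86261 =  - 14013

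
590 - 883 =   -  293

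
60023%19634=1121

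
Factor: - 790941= - 3^1*263647^1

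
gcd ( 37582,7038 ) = 46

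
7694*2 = 15388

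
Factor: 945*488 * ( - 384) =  - 177085440 = - 2^10* 3^4*5^1*7^1*61^1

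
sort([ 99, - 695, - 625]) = [ - 695, - 625, 99] 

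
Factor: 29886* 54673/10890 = 3^( - 1)*5^( - 1) * 11^( - 2 )*17^1*293^1*54673^1 = 272326213/1815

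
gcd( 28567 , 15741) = 583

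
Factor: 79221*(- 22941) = - 3^3*2549^1*26407^1=-1817408961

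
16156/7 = 2308= 2308.00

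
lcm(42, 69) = 966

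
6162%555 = 57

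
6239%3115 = 9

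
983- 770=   213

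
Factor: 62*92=5704 = 2^3* 23^1* 31^1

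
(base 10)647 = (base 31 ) kr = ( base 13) 3AA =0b1010000111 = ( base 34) j1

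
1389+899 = 2288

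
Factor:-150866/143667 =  - 482/459=   - 2^1*3^(-3) * 17^( - 1 ) * 241^1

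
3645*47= 171315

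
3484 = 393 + 3091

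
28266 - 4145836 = -4117570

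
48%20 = 8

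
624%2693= 624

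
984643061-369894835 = 614748226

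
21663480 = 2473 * 8760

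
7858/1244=6 + 197/622=6.32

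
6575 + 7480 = 14055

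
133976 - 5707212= - 5573236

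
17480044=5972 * 2927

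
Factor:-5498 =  - 2^1*2749^1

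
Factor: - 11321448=-2^3* 3^1*31^1*15217^1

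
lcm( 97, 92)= 8924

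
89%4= 1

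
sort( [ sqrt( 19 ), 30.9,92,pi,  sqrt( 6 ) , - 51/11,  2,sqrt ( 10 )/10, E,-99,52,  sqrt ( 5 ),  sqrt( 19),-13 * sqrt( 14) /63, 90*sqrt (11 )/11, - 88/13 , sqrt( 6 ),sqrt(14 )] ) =[ - 99, - 88/13,-51/11 ,-13 * sqrt( 14 )/63,sqrt( 10)/10,2, sqrt(5 ),sqrt ( 6 ), sqrt( 6 ),E, pi, sqrt( 14),sqrt(19),sqrt(19 ),90*sqrt( 11 ) /11,30.9 , 52,92]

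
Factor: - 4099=  -  4099^1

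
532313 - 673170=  -140857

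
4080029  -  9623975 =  - 5543946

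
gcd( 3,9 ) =3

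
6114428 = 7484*817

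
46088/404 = 11522/101 = 114.08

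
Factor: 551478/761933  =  642/887 = 2^1*3^1*107^1 * 887^( - 1) 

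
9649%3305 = 3039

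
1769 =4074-2305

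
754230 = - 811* ( - 930 )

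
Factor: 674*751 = 506174= 2^1*337^1 * 751^1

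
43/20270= 43/20270=0.00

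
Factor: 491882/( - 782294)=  - 599^( - 1) * 653^ ( - 1) * 245941^1  =  -  245941/391147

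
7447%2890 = 1667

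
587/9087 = 587/9087 = 0.06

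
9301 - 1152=8149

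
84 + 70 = 154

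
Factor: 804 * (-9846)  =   - 7916184=- 2^3*3^3 *67^1 * 547^1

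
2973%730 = 53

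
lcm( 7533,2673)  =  82863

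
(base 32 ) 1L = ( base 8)65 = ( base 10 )53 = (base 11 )49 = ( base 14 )3b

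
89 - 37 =52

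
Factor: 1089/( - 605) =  - 3^2*5^( - 1 )= -9/5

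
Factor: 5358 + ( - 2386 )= 2^2*743^1 = 2972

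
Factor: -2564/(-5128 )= 1/2 = 2^( - 1 ) 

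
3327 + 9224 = 12551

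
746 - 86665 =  - 85919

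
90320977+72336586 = 162657563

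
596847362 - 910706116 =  - 313858754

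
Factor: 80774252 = 2^2*13^1*23^1*67537^1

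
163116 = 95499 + 67617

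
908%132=116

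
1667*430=716810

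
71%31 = 9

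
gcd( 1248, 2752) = 32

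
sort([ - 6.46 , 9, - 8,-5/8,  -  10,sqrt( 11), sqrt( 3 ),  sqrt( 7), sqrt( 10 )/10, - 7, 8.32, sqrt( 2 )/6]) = [ - 10, - 8,-7, - 6.46 , - 5/8,sqrt( 2)/6, sqrt( 10)/10 , sqrt( 3), sqrt( 7), sqrt(11 ), 8.32, 9] 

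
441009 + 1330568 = 1771577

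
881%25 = 6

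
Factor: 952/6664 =7^(-1) = 1/7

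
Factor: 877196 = 2^2*37^1*5927^1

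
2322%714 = 180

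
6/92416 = 3/46208 = 0.00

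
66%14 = 10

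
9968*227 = 2262736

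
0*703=0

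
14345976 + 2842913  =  17188889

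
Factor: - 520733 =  - 19^1 * 27407^1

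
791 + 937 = 1728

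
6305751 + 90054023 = 96359774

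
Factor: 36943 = 36943^1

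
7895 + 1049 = 8944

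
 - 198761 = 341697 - 540458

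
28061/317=28061/317 = 88.52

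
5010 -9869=-4859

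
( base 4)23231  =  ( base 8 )1355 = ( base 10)749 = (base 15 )34e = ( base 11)621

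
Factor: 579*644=372876 = 2^2*3^1*7^1  *23^1 * 193^1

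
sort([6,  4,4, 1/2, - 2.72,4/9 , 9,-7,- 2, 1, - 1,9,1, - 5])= [ - 7, - 5, - 2.72, - 2, - 1,4/9, 1/2,1, 1, 4, 4,6,9,9]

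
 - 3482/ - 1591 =2 + 300/1591 = 2.19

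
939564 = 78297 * 12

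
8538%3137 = 2264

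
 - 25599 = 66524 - 92123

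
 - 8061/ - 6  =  2687/2= 1343.50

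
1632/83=19 + 55/83 = 19.66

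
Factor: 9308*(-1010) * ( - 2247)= 2^3*3^1*5^1* 7^1*13^1 * 101^1 * 107^1*179^1 =21124226760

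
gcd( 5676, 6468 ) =132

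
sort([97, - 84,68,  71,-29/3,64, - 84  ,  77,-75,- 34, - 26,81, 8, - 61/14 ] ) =[-84, - 84, - 75, - 34, - 26,-29/3, - 61/14, 8,64, 68,71,77,81,97 ]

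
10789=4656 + 6133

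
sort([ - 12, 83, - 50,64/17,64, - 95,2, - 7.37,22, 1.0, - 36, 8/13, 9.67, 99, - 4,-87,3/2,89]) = [ - 95,-87, - 50, -36,  -  12, - 7.37, - 4, 8/13,  1.0, 3/2, 2, 64/17 , 9.67, 22,64,83, 89, 99 ]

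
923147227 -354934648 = 568212579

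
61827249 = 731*84579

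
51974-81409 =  - 29435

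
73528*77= 5661656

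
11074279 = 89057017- 77982738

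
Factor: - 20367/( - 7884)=31/12 =2^( - 2)*3^( - 1 )*31^1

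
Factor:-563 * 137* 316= - 24373396 = - 2^2*79^1*137^1 * 563^1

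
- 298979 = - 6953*43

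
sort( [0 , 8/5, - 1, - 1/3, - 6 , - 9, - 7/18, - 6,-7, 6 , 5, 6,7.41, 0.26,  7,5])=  [ - 9,  -  7,  -  6, - 6 ,-1, - 7/18,- 1/3,0,0.26, 8/5, 5, 5, 6,6,7 , 7.41]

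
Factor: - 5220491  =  -5220491^1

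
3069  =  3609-540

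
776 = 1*776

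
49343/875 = 7049/125 = 56.39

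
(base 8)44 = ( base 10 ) 36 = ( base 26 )1a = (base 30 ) 16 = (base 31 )15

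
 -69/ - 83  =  69/83= 0.83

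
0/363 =0 = 0.00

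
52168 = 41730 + 10438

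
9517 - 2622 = 6895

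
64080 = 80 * 801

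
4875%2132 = 611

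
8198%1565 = 373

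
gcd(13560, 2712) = 2712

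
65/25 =2 + 3/5 = 2.60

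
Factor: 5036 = 2^2  *1259^1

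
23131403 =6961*3323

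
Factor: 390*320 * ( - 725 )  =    -  2^7 * 3^1*5^4*13^1*29^1 = - 90480000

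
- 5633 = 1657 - 7290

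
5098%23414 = 5098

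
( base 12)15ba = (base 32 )2GU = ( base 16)a1e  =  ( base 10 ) 2590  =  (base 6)15554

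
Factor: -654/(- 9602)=327/4801 = 3^1*109^1*4801^(  -  1)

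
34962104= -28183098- - 63145202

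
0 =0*360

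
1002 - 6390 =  - 5388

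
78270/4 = 19567 + 1/2=   19567.50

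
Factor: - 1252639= - 1252639^1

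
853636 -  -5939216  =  6792852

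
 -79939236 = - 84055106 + 4115870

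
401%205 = 196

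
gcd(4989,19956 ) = 4989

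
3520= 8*440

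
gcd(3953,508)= 1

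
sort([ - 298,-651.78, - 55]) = [-651.78, - 298, - 55 ]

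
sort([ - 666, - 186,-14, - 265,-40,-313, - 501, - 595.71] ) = [ - 666, - 595.71, -501  , - 313, - 265, - 186, - 40  ,-14 ] 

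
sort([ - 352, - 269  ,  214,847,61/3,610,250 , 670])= [ - 352, - 269, 61/3,214,250,610,670,847] 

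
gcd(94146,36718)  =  2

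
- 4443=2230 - 6673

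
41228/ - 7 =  - 5890  +  2/7 = - 5889.71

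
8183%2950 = 2283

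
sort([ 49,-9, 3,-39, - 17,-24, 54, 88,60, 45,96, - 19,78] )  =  [ - 39,  -  24,-19, - 17 , - 9,3,45, 49,  54,60, 78, 88, 96] 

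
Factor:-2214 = -2^1*3^3*41^1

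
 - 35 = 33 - 68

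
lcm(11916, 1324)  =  11916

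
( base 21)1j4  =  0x34C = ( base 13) 4cc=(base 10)844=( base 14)444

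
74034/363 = 203 + 115/121  =  203.95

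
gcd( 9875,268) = 1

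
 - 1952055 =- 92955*21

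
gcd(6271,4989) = 1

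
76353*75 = 5726475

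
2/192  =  1/96  =  0.01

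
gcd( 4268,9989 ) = 1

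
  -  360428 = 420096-780524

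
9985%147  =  136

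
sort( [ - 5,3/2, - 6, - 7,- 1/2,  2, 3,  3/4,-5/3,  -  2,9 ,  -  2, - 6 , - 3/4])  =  [ - 7, - 6, - 6, - 5,- 2, - 2, -5/3 ,-3/4, - 1/2,  3/4 , 3/2,  2,3,9 ]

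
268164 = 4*67041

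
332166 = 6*55361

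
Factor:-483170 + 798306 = 315136 = 2^8*1231^1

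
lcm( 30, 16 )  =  240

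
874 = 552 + 322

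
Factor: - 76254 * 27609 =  - 2^1*3^2 * 71^1*179^1*9203^1  =  - 2105296686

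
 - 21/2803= - 1+2782/2803 = - 0.01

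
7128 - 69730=-62602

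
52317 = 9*5813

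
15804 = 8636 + 7168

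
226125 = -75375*( - 3)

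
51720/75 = 689 + 3/5 = 689.60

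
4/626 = 2/313 = 0.01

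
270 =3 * 90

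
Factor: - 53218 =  - 2^1 * 11^1*41^1*59^1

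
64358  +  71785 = 136143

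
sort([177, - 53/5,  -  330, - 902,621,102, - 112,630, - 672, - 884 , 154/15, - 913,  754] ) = [ - 913,-902,- 884, - 672, - 330, - 112, - 53/5,154/15, 102,177,621 , 630, 754] 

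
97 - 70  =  27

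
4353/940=4353/940  =  4.63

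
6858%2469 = 1920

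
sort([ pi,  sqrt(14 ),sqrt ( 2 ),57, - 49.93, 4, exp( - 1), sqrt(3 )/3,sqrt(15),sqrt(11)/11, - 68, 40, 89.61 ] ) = [ -68, - 49.93,sqrt(11)/11, exp( - 1), sqrt(3 ) /3,sqrt(2 ), pi,sqrt ( 14 ), sqrt(15),4,40,57, 89.61 ]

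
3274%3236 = 38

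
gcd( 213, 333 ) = 3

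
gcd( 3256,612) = 4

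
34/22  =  17/11 = 1.55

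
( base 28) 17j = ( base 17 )37D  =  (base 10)999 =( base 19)2eb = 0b1111100111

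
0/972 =0= 0.00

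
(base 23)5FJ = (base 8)5701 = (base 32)2U1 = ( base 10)3009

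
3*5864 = 17592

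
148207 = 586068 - 437861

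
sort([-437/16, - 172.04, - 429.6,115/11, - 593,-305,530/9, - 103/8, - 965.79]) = [ - 965.79,-593, - 429.6, -305, - 172.04, - 437/16, - 103/8,115/11, 530/9 ] 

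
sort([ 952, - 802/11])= [ -802/11, 952] 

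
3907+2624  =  6531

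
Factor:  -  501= -3^1*167^1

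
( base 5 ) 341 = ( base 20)4g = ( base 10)96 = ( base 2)1100000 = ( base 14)6c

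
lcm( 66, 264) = 264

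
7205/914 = 7 + 807/914 = 7.88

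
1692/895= 1692/895 = 1.89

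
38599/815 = 47+294/815=47.36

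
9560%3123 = 191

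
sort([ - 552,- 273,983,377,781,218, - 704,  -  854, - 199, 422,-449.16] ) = [-854,-704, - 552, - 449.16, -273  , - 199,218,377,422,781,983 ] 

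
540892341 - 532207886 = 8684455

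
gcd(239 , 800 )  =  1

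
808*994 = 803152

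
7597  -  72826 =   -  65229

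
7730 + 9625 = 17355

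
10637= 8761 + 1876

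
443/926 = 443/926 = 0.48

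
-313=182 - 495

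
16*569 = 9104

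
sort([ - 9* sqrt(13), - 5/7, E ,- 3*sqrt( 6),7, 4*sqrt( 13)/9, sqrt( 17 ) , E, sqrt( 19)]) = [ - 9*sqrt( 13), - 3* sqrt (6), - 5/7, 4 * sqrt( 13)/9,E, E, sqrt( 17),sqrt( 19 ), 7]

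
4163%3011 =1152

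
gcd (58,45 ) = 1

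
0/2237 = 0 = 0.00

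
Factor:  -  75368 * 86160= - 6493706880 = - 2^7*3^1*5^1*359^1 * 9421^1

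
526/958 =263/479 = 0.55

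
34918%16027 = 2864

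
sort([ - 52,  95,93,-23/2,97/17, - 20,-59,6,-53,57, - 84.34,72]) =[ -84.34,  -  59,-53,-52, - 20,-23/2,97/17,6 , 57, 72,93,95 ]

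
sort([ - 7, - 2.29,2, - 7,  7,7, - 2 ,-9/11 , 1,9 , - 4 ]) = [ - 7, - 7,-4, - 2.29, - 2,- 9/11, 1, 2,7,7,9]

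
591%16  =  15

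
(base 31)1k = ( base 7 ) 102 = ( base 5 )201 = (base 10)51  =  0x33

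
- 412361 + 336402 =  - 75959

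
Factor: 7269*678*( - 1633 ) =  - 8048047806= - 2^1*3^2*23^1*71^1 * 113^1 * 2423^1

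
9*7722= 69498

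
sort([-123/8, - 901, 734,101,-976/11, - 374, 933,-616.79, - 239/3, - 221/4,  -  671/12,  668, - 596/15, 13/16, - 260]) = [ - 901,-616.79,  -  374,-260,-976/11, - 239/3, - 671/12  ,-221/4 , - 596/15,-123/8, 13/16, 101,668, 734, 933]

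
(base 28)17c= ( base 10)992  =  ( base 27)19k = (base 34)T6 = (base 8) 1740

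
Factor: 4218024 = 2^3*3^1*181^1*971^1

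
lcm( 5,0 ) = 0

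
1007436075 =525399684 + 482036391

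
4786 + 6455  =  11241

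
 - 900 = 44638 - 45538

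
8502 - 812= 7690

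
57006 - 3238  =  53768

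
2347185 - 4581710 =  - 2234525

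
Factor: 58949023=7^1*23^1* 281^1*1303^1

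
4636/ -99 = -47 + 17/99=-  46.83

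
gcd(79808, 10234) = 86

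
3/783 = 1/261 = 0.00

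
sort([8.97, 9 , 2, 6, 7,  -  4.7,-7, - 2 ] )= [ - 7, - 4.7,-2, 2,6, 7 , 8.97, 9]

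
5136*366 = 1879776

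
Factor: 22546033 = 1373^1*16421^1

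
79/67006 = 79/67006 = 0.00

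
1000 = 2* 500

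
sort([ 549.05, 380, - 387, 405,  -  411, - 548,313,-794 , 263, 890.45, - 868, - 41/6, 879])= [ - 868, - 794, - 548, - 411 , - 387,  -  41/6, 263,313, 380, 405,549.05,879, 890.45]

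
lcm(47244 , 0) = 0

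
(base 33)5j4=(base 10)6076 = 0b1011110111100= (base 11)4624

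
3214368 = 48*66966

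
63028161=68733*917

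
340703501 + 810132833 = 1150836334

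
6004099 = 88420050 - 82415951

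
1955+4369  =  6324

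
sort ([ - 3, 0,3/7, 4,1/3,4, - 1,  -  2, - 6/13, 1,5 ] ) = [ - 3 , - 2, - 1, - 6/13,0, 1/3,  3/7 , 1, 4, 4,  5]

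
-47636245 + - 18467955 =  - 66104200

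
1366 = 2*683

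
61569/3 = 20523 = 20523.00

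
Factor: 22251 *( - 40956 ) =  - 911311956 = - 2^2*3^2*3413^1*7417^1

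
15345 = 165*93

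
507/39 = 13   =  13.00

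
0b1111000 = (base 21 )5f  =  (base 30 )40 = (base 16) 78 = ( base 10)120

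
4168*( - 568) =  - 2367424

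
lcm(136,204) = 408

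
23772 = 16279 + 7493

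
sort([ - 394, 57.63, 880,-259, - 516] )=[ - 516 , - 394, - 259,57.63,880 ] 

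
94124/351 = 268  +  56/351 = 268.16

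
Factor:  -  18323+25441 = 7118 = 2^1*3559^1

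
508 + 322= 830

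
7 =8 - 1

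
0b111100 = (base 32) 1S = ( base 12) 50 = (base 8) 74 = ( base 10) 60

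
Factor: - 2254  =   - 2^1*7^2*23^1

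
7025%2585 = 1855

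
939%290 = 69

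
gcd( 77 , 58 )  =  1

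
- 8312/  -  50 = 4156/25  =  166.24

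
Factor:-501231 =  - 3^1*167077^1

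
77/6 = 12 + 5/6 = 12.83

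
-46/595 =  - 46/595 = - 0.08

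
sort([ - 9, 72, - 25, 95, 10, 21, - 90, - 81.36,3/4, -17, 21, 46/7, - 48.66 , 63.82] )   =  [-90 , - 81.36, - 48.66, - 25, - 17, - 9, 3/4  ,  46/7, 10, 21, 21, 63.82, 72,95 ] 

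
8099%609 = 182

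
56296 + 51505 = 107801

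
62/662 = 31/331 =0.09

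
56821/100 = 56821/100 = 568.21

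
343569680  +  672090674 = 1015660354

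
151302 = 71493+79809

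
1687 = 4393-2706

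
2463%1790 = 673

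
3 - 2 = 1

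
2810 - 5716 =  -2906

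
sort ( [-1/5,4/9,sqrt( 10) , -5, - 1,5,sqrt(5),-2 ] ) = [ - 5, - 2, - 1 , - 1/5, 4/9,  sqrt( 5),  sqrt (10 ),5]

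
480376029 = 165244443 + 315131586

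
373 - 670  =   -297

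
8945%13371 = 8945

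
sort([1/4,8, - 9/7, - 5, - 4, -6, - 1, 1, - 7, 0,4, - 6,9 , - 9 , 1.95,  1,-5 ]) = [ - 9, - 7, - 6, - 6, - 5, - 5 ,- 4, - 9/7, - 1,0, 1/4,1,1,  1.95,4, 8,  9]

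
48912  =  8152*6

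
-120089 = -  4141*29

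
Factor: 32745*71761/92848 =2349813945/92848 = 2^ ( - 4 )*3^1*5^1*7^( - 1 )*37^1*59^1*829^(  -  1)*71761^1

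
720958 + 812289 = 1533247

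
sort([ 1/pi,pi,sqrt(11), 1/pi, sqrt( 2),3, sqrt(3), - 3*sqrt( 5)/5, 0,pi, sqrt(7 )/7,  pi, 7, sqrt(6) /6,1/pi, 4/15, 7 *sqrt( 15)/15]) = [-3*sqrt( 5 ) /5, 0, 4/15, 1/pi,1/pi , 1/pi, sqrt (7)/7,sqrt ( 6)/6,sqrt(2 ),  sqrt( 3),7*sqrt( 15 ) /15,3,pi,pi,  pi, sqrt(11 ),7]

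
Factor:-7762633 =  -29^1*267677^1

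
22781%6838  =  2267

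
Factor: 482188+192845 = 675033 = 3^1*29^1 * 7759^1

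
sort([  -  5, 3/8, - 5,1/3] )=[ - 5, - 5,1/3, 3/8 ] 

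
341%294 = 47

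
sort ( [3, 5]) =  [ 3, 5 ]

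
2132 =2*1066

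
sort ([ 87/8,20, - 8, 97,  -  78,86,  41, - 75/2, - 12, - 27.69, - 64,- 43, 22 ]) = [ - 78,- 64,-43, - 75/2, - 27.69, - 12, - 8,87/8,20, 22,41 , 86, 97]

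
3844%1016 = 796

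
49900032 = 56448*884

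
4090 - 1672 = 2418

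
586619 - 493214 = 93405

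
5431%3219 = 2212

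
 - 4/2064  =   - 1/516 = -0.00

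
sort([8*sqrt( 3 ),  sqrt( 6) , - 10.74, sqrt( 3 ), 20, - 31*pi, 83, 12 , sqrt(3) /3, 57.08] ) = [ - 31*pi  , - 10.74,sqrt( 3) /3, sqrt ( 3 ), sqrt( 6),12, 8*sqrt( 3), 20,57.08, 83 ]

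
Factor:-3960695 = -5^1*281^1*2819^1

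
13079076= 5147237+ 7931839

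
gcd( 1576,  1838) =2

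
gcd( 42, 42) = 42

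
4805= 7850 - 3045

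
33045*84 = 2775780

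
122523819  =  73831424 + 48692395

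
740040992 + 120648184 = 860689176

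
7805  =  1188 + 6617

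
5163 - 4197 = 966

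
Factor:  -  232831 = -157^1*1483^1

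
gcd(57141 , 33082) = 7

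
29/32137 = 29/32137 = 0.00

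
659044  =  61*10804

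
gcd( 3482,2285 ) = 1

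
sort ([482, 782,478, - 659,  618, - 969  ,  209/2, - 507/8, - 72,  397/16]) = [-969  , - 659,  -  72,-507/8,397/16, 209/2 , 478, 482,  618, 782]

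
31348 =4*7837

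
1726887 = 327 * 5281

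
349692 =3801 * 92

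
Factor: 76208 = 2^4 * 11^1*433^1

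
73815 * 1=73815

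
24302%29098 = 24302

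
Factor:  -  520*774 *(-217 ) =2^4* 3^2*5^1*7^1*13^1 * 31^1*43^1 = 87338160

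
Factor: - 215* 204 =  - 2^2 * 3^1*5^1*17^1 * 43^1 = - 43860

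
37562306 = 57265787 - 19703481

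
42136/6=21068/3 = 7022.67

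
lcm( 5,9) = 45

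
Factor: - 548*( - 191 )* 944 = 98806592 = 2^6*59^1*137^1*191^1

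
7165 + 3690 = 10855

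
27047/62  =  436+15/62=   436.24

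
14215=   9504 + 4711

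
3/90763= 3/90763 = 0.00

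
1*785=785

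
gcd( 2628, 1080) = 36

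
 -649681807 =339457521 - 989139328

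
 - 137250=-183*750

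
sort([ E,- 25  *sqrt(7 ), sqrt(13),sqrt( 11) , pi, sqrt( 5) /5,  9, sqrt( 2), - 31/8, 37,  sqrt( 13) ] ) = [  -  25 * sqrt (7), - 31/8,sqrt( 5)/5,sqrt(2), E, pi,sqrt(11), sqrt( 13),sqrt( 13), 9,37]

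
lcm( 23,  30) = 690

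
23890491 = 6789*3519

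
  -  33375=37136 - 70511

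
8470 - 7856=614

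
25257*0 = 0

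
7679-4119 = 3560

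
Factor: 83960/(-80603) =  - 2^3*5^1*2099^1* 80603^ ( - 1 )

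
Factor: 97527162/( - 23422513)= - 2^1*3^1*47^1*71^1 * 701^(-1)*4871^1* 33413^( - 1 )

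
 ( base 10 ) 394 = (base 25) fj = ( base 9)477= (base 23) H3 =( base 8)612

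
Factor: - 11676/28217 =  - 12/29 =- 2^2*3^1* 29^( - 1 ) 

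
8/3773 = 8/3773 = 0.00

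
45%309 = 45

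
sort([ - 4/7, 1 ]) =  [ - 4/7,  1]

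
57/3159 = 19/1053 = 0.02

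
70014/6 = 11669= 11669.00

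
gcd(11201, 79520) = 1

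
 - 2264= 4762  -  7026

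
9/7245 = 1/805 = 0.00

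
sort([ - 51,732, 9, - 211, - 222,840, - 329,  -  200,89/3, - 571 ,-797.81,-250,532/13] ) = [-797.81,-571, - 329, - 250, - 222,-211, - 200, - 51, 9, 89/3,532/13,732,840]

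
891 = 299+592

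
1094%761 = 333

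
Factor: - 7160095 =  - 5^1*1432019^1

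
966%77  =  42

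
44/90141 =44/90141 = 0.00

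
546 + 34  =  580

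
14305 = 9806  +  4499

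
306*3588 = 1097928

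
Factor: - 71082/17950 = - 3^2*5^( - 2 )*11^1 = - 99/25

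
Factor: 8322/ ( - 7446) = -19/17 = - 17^( - 1)*19^1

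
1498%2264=1498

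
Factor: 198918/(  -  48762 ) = -257/63=- 3^( - 2 ) * 7^(-1 )*257^1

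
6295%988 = 367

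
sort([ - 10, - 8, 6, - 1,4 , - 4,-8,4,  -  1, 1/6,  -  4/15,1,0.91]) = [- 10,-8, - 8, - 4, - 1, - 1, - 4/15,  1/6,  0.91,1, 4,  4,6] 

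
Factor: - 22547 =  - 7^1*3221^1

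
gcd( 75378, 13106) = 2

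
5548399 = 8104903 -2556504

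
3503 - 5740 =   -  2237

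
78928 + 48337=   127265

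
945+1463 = 2408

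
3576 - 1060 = 2516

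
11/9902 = 11/9902 = 0.00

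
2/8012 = 1/4006 = 0.00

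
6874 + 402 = 7276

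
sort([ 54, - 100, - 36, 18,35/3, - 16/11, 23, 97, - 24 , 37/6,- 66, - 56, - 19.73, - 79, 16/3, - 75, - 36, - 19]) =[ - 100, - 79, - 75,- 66, - 56,  -  36, - 36, - 24, - 19.73, - 19, - 16/11 , 16/3,37/6,35/3, 18,  23, 54 , 97 ] 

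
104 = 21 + 83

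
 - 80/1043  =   - 80/1043 =- 0.08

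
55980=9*6220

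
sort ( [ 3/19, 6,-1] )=[ - 1,  3/19,6 ]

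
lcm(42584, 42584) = 42584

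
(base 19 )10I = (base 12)277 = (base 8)573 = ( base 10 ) 379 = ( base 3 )112001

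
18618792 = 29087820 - 10469028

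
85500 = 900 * 95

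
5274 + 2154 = 7428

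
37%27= 10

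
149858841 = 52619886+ 97238955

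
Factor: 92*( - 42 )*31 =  - 119784 = - 2^3*3^1*7^1*23^1*31^1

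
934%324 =286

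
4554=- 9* ( - 506)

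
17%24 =17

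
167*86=14362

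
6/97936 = 3/48968 =0.00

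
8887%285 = 52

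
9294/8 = 4647/4 = 1161.75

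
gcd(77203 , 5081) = 1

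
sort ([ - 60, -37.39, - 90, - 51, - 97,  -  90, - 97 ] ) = [  -  97, - 97, - 90, - 90 , - 60, -51,-37.39]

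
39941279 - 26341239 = 13600040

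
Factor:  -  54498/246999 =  - 2^1 *31^1*281^(-1) = -  62/281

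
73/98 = 73/98 = 0.74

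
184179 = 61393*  3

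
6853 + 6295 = 13148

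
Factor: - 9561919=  - 31^1 * 167^1* 1847^1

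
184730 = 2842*65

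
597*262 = 156414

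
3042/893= 3042/893 =3.41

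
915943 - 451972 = 463971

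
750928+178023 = 928951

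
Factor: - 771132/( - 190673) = 2^2*3^1*7^( - 1)*179^1*359^1*27239^ (-1) 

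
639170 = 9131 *70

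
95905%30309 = 4978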